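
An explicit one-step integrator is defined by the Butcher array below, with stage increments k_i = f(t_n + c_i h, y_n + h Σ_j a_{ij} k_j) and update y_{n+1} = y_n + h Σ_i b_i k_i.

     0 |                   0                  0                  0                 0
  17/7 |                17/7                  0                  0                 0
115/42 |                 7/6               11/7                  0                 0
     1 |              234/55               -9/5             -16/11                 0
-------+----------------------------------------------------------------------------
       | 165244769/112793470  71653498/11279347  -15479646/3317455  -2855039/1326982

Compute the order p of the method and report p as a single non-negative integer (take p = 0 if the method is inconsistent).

3

b = (165244769/112793470, 71653498/11279347, -15479646/3317455, -2855039/1326982)
c = (0, 17/7, 115/42, 1)
Ac = (0, 0, 187/49, -9649/1155)
Σ b_i: 165244769/112793470·1 + 71653498/11279347·1 + (-15479646/3317455)·1 + (-2855039/1326982)·1 = 1 ✓
b·c: 71653498/11279347·17/7 + (-15479646/3317455)·115/42 + (-2855039/1326982)·1 = 1/2 ✓
b·c²: 71653498/11279347·289/49 + (-15479646/3317455)·13225/1764 + (-2855039/1326982)·1 = 1/3 ✓
b·Ac: (-15479646/3317455)·187/49 + (-2855039/1326982)·(-9649/1155) = 1/6 ✓
b·c³: 71653498/11279347·4913/343 + (-15479646/3317455)·1520875/74088 + (-2855039/1326982)·1 = -8128224467/1170398124 ≠ 1/4 ⇒ order 3.
b·(c∘Ac): (-15479646/3317455)·21505/2058 + (-2855039/1326982)·(-9649/1155) = -30024965783/975331770 ≠ 1/8
b·Ac²: (-15479646/3317455)·3179/343 + (-2855039/1326982)·(-521999/24255) = 1788969307/585199062 ≠ 1/12
b·A²c: (-2855039/1326982)·(-272/49) = 388285304/32511059 ≠ 1/24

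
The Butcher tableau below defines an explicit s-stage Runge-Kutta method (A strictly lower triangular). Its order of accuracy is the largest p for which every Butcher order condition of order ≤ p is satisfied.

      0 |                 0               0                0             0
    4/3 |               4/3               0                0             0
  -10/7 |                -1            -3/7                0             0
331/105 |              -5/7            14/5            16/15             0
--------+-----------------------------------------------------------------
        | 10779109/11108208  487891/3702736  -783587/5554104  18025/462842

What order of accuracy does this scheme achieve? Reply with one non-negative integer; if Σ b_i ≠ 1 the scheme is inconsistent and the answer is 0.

3

b = (10779109/11108208, 487891/3702736, -783587/5554104, 18025/462842)
c = (0, 4/3, -10/7, 331/105)
Ac = (0, 0, -4/7, 232/105)
Σ b_i: 10779109/11108208·1 + 487891/3702736·1 + (-783587/5554104)·1 + 18025/462842·1 = 1 ✓
b·c: 487891/3702736·4/3 + (-783587/5554104)·(-10/7) + 18025/462842·331/105 = 1/2 ✓
b·c²: 487891/3702736·16/9 + (-783587/5554104)·100/49 + 18025/462842·109561/11025 = 1/3 ✓
b·Ac: (-783587/5554104)·(-4/7) + 18025/462842·232/105 = 1/6 ✓
b·c³: 487891/3702736·64/27 + (-783587/5554104)·(-1000/343) + 18025/462842·36264691/1157625 = 5950865783/3061699830 ≠ 1/4 ⇒ order 3.
b·(c∘Ac): (-783587/5554104)·40/49 + 18025/462842·76792/11025 = 2275673/14579523 ≠ 1/8
b·Ac²: (-783587/5554104)·(-16/21) + 18025/462842·15776/2205 = 1876498/4859841 ≠ 1/12
b·A²c: 18025/462842·(-64/105) = -16480/694263 ≠ 1/24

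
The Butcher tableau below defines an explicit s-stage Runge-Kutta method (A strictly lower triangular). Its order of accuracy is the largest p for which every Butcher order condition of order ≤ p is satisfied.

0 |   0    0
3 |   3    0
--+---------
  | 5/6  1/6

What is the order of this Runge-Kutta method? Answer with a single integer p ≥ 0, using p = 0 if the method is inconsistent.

2

b = (5/6, 1/6)
c = (0, 3)
Σ b_i: 5/6·1 + 1/6·1 = 1 ✓
b·c: 1/6·3 = 1/2 ✓; 2 stages ⇒ order 2.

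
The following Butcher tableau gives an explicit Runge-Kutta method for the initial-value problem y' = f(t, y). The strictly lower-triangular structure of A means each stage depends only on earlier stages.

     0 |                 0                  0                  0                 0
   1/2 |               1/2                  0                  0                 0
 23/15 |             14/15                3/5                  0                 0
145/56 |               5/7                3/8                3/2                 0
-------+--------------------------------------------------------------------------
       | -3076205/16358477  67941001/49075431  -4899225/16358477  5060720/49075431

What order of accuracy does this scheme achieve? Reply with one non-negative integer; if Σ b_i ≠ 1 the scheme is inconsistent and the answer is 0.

b = (-3076205/16358477, 67941001/49075431, -4899225/16358477, 5060720/49075431)
c = (0, 1/2, 23/15, 145/56)
Ac = (0, 0, 3/10, 199/80)
Σ b_i: (-3076205/16358477)·1 + 67941001/49075431·1 + (-4899225/16358477)·1 + 5060720/49075431·1 = 1 ✓
b·c: 67941001/49075431·1/2 + (-4899225/16358477)·23/15 + 5060720/49075431·145/56 = 1/2 ✓
b·c²: 67941001/49075431·1/4 + (-4899225/16358477)·529/225 + 5060720/49075431·21025/3136 = 1/3 ✓
b·Ac: (-4899225/16358477)·3/10 + 5060720/49075431·199/80 = 1/6 ✓
b·c³: 67941001/49075431·1/8 + (-4899225/16358477)·12167/3375 + 5060720/49075431·3048625/175616 = 145686509261/164893448160 ≠ 1/4 ⇒ order 3.
b·(c∘Ac): (-4899225/16358477)·23/50 + 5060720/49075431·5771/896 = 206675191/392603448 ≠ 1/8
b·Ac²: (-4899225/16358477)·3/20 + 5060720/49075431·8689/2400 = 967035827/2944525860 ≠ 1/12
b·A²c: 5060720/49075431·9/20 = 759108/16358477 ≠ 1/24

3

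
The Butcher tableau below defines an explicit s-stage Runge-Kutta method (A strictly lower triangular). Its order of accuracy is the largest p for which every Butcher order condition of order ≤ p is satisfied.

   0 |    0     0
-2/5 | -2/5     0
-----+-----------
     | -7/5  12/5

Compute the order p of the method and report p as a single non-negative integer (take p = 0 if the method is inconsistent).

1

b = (-7/5, 12/5)
c = (0, -2/5)
Σ b_i: (-7/5)·1 + 12/5·1 = 1 ✓
b·c: 12/5·(-2/5) = -24/25 ≠ 1/2 ⇒ order 1.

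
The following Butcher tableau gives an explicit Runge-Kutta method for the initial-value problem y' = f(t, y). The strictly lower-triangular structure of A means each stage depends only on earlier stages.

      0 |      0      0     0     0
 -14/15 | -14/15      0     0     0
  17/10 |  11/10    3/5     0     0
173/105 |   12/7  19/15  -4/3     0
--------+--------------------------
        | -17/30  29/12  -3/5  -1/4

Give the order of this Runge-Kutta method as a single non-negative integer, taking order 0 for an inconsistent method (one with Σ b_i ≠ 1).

b = (-17/30, 29/12, -3/5, -1/4)
c = (0, -14/15, 17/10, 173/105)
Ac = (0, 0, -14/25, -776/225)
Σ b_i: (-17/30)·1 + 29/12·1 + (-3/5)·1 + (-1/4)·1 = 1 ✓
b·c: 29/12·(-14/15) + (-3/5)·17/10 + (-1/4)·173/105 = -23231/6300 ≠ 1/2 ⇒ order 1.

1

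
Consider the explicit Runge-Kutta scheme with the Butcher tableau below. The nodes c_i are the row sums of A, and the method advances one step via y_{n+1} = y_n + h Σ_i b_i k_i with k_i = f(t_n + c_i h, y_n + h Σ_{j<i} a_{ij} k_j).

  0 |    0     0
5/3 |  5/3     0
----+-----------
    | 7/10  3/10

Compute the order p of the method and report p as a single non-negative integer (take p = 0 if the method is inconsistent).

b = (7/10, 3/10)
c = (0, 5/3)
Σ b_i: 7/10·1 + 3/10·1 = 1 ✓
b·c: 3/10·5/3 = 1/2 ✓; 2 stages ⇒ order 2.

2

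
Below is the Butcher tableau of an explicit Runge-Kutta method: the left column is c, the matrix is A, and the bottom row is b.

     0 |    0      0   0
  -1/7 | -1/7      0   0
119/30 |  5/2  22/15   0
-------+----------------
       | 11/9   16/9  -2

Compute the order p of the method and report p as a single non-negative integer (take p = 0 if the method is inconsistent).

1

b = (11/9, 16/9, -2)
c = (0, -1/7, 119/30)
Ac = (0, 0, -22/105)
Σ b_i: 11/9·1 + 16/9·1 + (-2)·1 = 1 ✓
b·c: 16/9·(-1/7) + (-2)·119/30 = -2579/315 ≠ 1/2 ⇒ order 1.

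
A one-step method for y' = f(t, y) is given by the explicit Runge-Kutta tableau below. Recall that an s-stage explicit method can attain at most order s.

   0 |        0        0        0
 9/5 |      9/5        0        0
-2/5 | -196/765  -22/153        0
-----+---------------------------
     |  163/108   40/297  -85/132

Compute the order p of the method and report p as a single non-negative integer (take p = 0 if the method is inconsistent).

b = (163/108, 40/297, -85/132)
c = (0, 9/5, -2/5)
Ac = (0, 0, -22/85)
Σ b_i: 163/108·1 + 40/297·1 + (-85/132)·1 = 1 ✓
b·c: 40/297·9/5 + (-85/132)·(-2/5) = 1/2 ✓
b·c²: 40/297·81/25 + (-85/132)·4/25 = 1/3 ✓
b·Ac: (-85/132)·(-22/85) = 1/6 ✓; 3 stages ⇒ order 3.

3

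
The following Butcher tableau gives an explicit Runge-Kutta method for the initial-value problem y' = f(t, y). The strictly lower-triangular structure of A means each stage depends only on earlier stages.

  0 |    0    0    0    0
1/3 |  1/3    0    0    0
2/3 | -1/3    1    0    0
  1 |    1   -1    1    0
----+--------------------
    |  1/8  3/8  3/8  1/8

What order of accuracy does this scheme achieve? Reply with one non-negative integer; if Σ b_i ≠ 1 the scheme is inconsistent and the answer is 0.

4

b = (1/8, 3/8, 3/8, 1/8)
c = (0, 1/3, 2/3, 1)
Ac = (0, 0, 1/3, 1/3)
Σ b_i: 1/8·1 + 3/8·1 + 3/8·1 + 1/8·1 = 1 ✓
b·c: 3/8·1/3 + 3/8·2/3 + 1/8·1 = 1/2 ✓
b·c²: 3/8·1/9 + 3/8·4/9 + 1/8·1 = 1/3 ✓
b·Ac: 3/8·1/3 + 1/8·1/3 = 1/6 ✓
b·c³: 3/8·1/27 + 3/8·8/27 + 1/8·1 = 1/4 ✓
b·(c∘Ac): 3/8·2/9 + 1/8·1/3 = 1/8 ✓
b·Ac²: 3/8·1/9 + 1/8·1/3 = 1/12 ✓
b·A²c: 1/8·1/3 = 1/24 ✓; 4 stages ⇒ order 4.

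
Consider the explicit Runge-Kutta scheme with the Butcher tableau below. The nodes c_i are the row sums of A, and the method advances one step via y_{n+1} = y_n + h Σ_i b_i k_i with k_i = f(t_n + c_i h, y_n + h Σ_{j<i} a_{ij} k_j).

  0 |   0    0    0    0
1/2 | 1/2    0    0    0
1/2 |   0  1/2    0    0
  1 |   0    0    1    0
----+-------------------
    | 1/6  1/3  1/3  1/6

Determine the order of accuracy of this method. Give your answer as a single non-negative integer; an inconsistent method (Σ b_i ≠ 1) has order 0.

b = (1/6, 1/3, 1/3, 1/6)
c = (0, 1/2, 1/2, 1)
Ac = (0, 0, 1/4, 1/2)
Σ b_i: 1/6·1 + 1/3·1 + 1/3·1 + 1/6·1 = 1 ✓
b·c: 1/3·1/2 + 1/3·1/2 + 1/6·1 = 1/2 ✓
b·c²: 1/3·1/4 + 1/3·1/4 + 1/6·1 = 1/3 ✓
b·Ac: 1/3·1/4 + 1/6·1/2 = 1/6 ✓
b·c³: 1/3·1/8 + 1/3·1/8 + 1/6·1 = 1/4 ✓
b·(c∘Ac): 1/3·1/8 + 1/6·1/2 = 1/8 ✓
b·Ac²: 1/3·1/8 + 1/6·1/4 = 1/12 ✓
b·A²c: 1/6·1/4 = 1/24 ✓; 4 stages ⇒ order 4.

4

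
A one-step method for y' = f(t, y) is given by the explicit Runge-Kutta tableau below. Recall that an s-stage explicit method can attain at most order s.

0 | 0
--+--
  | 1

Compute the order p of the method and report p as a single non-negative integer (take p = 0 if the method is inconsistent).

b = (1)
c = (0)
Σ b_i: 1·1 = 1 ✓; 1 stage ⇒ order 1.

1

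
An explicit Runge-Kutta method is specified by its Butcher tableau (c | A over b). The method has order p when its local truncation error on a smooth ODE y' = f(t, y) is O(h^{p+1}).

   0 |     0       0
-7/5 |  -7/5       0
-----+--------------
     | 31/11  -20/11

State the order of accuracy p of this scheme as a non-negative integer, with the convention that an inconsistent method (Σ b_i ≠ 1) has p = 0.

1

b = (31/11, -20/11)
c = (0, -7/5)
Σ b_i: 31/11·1 + (-20/11)·1 = 1 ✓
b·c: (-20/11)·(-7/5) = 28/11 ≠ 1/2 ⇒ order 1.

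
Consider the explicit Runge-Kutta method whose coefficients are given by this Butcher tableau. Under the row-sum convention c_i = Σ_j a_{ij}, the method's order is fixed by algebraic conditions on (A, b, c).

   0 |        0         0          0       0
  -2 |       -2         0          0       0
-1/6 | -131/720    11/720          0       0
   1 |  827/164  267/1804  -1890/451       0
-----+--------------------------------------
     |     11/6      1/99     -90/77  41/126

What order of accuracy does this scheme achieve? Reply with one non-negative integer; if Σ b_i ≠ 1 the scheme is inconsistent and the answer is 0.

b = (11/6, 1/99, -90/77, 41/126)
c = (0, -2, -1/6, 1)
Ac = (0, 0, -11/360, 33/82)
Σ b_i: 11/6·1 + 1/99·1 + (-90/77)·1 + 41/126·1 = 1 ✓
b·c: 1/99·(-2) + (-90/77)·(-1/6) + 41/126·1 = 1/2 ✓
b·c²: 1/99·4 + (-90/77)·1/36 + 41/126·1 = 1/3 ✓
b·Ac: (-90/77)·(-11/360) + 41/126·33/82 = 1/6 ✓
b·c³: 1/99·(-8) + (-90/77)·(-1/216) + 41/126·1 = 1/4 ✓
b·(c∘Ac): (-90/77)·11/2160 + 41/126·33/82 = 1/8 ✓
b·Ac²: (-90/77)·11/180 + 41/126·39/82 = 1/12 ✓
b·A²c: 41/126·21/164 = 1/24 ✓; 4 stages ⇒ order 4.

4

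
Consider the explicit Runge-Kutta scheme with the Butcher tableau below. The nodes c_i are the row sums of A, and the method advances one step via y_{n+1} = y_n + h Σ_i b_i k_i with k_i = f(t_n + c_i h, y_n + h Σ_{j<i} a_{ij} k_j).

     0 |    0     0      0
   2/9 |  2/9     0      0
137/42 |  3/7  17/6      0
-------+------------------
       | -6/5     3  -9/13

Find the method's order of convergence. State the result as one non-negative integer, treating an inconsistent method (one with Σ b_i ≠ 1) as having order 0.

b = (-6/5, 3, -9/13)
c = (0, 2/9, 137/42)
Ac = (0, 0, 17/27)
Σ b_i: (-6/5)·1 + 3·1 + (-9/13)·1 = 72/65 ≠ 1 ⇒ order 0.

0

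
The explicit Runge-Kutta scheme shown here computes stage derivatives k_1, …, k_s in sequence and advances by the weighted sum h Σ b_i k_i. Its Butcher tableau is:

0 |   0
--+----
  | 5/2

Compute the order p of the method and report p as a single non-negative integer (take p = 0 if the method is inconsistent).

b = (5/2)
c = (0)
Σ b_i: 5/2·1 = 5/2 ≠ 1 ⇒ order 0.

0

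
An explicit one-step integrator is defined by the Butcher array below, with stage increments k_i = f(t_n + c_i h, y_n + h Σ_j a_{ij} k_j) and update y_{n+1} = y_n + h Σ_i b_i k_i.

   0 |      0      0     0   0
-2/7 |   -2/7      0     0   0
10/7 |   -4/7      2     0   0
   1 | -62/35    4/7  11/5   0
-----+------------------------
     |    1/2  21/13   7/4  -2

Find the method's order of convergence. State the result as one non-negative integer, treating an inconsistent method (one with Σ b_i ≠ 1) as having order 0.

0

b = (1/2, 21/13, 7/4, -2)
c = (0, -2/7, 10/7, 1)
Ac = (0, 0, -4/7, 146/49)
Σ b_i: 1/2·1 + 21/13·1 + 7/4·1 + (-2)·1 = 97/52 ≠ 1 ⇒ order 0.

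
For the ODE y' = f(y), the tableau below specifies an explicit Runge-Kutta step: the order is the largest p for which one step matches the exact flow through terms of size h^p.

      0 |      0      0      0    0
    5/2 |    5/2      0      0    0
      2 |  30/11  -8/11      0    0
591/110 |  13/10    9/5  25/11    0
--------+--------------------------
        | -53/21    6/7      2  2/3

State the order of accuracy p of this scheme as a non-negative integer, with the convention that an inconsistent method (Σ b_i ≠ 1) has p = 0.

b = (-53/21, 6/7, 2, 2/3)
c = (0, 5/2, 2, 591/110)
Ac = (0, 0, -20/11, 199/22)
Σ b_i: (-53/21)·1 + 6/7·1 + 2·1 + 2/3·1 = 1 ✓
b·c: 6/7·5/2 + 2·2 + 2/3·591/110 = 3744/385 ≠ 1/2 ⇒ order 1.

1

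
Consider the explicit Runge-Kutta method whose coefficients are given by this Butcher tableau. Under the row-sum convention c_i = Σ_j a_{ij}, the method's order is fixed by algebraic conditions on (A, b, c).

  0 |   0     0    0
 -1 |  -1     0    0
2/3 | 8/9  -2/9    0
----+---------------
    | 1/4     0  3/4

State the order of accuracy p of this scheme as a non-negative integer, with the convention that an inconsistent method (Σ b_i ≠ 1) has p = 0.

3

b = (1/4, 0, 3/4)
c = (0, -1, 2/3)
Ac = (0, 0, 2/9)
Σ b_i: 1/4·1 + 3/4·1 = 1 ✓
b·c: 3/4·2/3 = 1/2 ✓
b·c²: 3/4·4/9 = 1/3 ✓
b·Ac: 3/4·2/9 = 1/6 ✓; 3 stages ⇒ order 3.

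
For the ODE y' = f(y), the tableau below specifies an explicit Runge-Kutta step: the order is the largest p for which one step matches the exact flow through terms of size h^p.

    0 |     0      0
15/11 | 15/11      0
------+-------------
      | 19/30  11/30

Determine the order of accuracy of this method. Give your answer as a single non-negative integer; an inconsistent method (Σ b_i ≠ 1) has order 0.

2

b = (19/30, 11/30)
c = (0, 15/11)
Σ b_i: 19/30·1 + 11/30·1 = 1 ✓
b·c: 11/30·15/11 = 1/2 ✓; 2 stages ⇒ order 2.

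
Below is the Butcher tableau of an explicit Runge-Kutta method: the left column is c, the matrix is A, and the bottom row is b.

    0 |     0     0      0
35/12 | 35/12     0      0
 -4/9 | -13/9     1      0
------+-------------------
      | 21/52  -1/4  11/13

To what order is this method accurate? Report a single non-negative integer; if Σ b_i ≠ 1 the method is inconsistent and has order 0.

1

b = (21/52, -1/4, 11/13)
c = (0, 35/12, -4/9)
Ac = (0, 0, 35/12)
Σ b_i: 21/52·1 + (-1/4)·1 + 11/13·1 = 1 ✓
b·c: (-1/4)·35/12 + 11/13·(-4/9) = -2069/1872 ≠ 1/2 ⇒ order 1.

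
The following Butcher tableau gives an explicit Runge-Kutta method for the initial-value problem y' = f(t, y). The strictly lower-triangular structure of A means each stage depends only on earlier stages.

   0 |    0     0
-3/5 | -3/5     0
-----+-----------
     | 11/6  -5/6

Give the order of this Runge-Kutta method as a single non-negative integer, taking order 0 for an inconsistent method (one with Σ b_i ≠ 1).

b = (11/6, -5/6)
c = (0, -3/5)
Σ b_i: 11/6·1 + (-5/6)·1 = 1 ✓
b·c: (-5/6)·(-3/5) = 1/2 ✓; 2 stages ⇒ order 2.

2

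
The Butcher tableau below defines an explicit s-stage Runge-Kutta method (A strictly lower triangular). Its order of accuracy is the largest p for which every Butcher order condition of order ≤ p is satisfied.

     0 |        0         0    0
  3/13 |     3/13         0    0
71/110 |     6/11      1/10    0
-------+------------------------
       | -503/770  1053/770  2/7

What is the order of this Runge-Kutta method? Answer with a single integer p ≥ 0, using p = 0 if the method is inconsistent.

b = (-503/770, 1053/770, 2/7)
c = (0, 3/13, 71/110)
Ac = (0, 0, 3/130)
Σ b_i: (-503/770)·1 + 1053/770·1 + 2/7·1 = 1 ✓
b·c: 1053/770·3/13 + 2/7·71/110 = 1/2 ✓
b·c²: 1053/770·9/169 + 2/7·5041/12100 = 52814/275275 ≠ 1/3 ⇒ order 2.
b·Ac: 2/7·3/130 = 3/455 ≠ 1/6

2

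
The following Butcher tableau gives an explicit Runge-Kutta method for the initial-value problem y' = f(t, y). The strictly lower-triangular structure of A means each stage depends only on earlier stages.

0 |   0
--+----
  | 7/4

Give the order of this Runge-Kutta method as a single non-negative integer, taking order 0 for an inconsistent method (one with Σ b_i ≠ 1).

b = (7/4)
c = (0)
Σ b_i: 7/4·1 = 7/4 ≠ 1 ⇒ order 0.

0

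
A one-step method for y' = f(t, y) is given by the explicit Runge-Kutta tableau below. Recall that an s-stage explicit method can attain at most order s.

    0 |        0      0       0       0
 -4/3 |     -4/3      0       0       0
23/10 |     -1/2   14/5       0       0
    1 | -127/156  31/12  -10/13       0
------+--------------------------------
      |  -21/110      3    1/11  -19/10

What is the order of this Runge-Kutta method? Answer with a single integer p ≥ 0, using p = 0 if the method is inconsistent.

b = (-21/110, 3, 1/11, -19/10)
c = (0, -4/3, 23/10, 1)
Ac = (0, 0, -56/15, -610/117)
Σ b_i: (-21/110)·1 + 3·1 + 1/11·1 + (-19/10)·1 = 1 ✓
b·c: 3·(-4/3) + 1/11·23/10 + (-19/10)·1 = -313/55 ≠ 1/2 ⇒ order 1.

1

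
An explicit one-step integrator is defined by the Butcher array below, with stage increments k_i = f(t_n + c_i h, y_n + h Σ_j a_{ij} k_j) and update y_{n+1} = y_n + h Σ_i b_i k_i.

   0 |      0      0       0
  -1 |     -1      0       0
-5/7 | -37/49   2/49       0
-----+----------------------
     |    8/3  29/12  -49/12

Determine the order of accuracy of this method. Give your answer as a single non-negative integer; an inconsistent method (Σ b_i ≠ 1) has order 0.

b = (8/3, 29/12, -49/12)
c = (0, -1, -5/7)
Ac = (0, 0, -2/49)
Σ b_i: 8/3·1 + 29/12·1 + (-49/12)·1 = 1 ✓
b·c: 29/12·(-1) + (-49/12)·(-5/7) = 1/2 ✓
b·c²: 29/12·1 + (-49/12)·25/49 = 1/3 ✓
b·Ac: (-49/12)·(-2/49) = 1/6 ✓; 3 stages ⇒ order 3.

3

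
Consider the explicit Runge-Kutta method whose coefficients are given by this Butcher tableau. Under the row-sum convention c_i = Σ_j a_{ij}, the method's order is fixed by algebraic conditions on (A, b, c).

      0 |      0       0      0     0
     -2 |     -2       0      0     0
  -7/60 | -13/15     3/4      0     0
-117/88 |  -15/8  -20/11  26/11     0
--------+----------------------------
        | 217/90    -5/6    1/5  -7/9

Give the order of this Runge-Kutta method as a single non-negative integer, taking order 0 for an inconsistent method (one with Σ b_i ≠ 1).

b = (217/90, -5/6, 1/5, -7/9)
c = (0, -2, -7/60, -117/88)
Ac = (0, 0, -3/2, 1109/330)
Σ b_i: 217/90·1 + (-5/6)·1 + 1/5·1 + (-7/9)·1 = 1 ✓
b·c: (-5/6)·(-2) + 1/5·(-7/60) + (-7/9)·(-117/88) = 17671/6600 ≠ 1/2 ⇒ order 1.

1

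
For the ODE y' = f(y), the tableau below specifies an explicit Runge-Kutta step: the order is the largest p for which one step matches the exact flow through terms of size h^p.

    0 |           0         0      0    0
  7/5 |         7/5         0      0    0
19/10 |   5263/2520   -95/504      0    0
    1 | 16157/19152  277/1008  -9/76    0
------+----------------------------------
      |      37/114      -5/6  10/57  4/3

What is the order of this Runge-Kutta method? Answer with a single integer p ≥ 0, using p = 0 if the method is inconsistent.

b = (37/114, -5/6, 10/57, 4/3)
c = (0, 7/5, 19/10, 1)
Ac = (0, 0, -19/72, 23/144)
Σ b_i: 37/114·1 + (-5/6)·1 + 10/57·1 + 4/3·1 = 1 ✓
b·c: (-5/6)·7/5 + 10/57·19/10 + 4/3·1 = 1/2 ✓
b·c²: (-5/6)·49/25 + 10/57·361/100 + 4/3·1 = 1/3 ✓
b·Ac: 10/57·(-19/72) + 4/3·23/144 = 1/6 ✓
b·c³: (-5/6)·343/125 + 10/57·6859/1000 + 4/3·1 = 1/4 ✓
b·(c∘Ac): 10/57·(-361/720) + 4/3·23/144 = 1/8 ✓
b·Ac²: 10/57·(-133/360) + 4/3·1/9 = 1/12 ✓
b·A²c: 4/3·1/32 = 1/24 ✓; 4 stages ⇒ order 4.

4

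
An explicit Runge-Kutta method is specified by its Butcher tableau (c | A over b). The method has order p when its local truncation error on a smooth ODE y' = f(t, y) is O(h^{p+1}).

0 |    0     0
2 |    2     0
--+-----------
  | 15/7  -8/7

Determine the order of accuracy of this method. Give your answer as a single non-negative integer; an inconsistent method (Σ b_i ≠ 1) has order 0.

b = (15/7, -8/7)
c = (0, 2)
Σ b_i: 15/7·1 + (-8/7)·1 = 1 ✓
b·c: (-8/7)·2 = -16/7 ≠ 1/2 ⇒ order 1.

1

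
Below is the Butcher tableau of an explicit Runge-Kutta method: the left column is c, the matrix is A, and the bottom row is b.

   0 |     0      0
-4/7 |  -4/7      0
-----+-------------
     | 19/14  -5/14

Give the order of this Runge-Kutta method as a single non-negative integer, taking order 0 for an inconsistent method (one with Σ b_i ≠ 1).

1

b = (19/14, -5/14)
c = (0, -4/7)
Σ b_i: 19/14·1 + (-5/14)·1 = 1 ✓
b·c: (-5/14)·(-4/7) = 10/49 ≠ 1/2 ⇒ order 1.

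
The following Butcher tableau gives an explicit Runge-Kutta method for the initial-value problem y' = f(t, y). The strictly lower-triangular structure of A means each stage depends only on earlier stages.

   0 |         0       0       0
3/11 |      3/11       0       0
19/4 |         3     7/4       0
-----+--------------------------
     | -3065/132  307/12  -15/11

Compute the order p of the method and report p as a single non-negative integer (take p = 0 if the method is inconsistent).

2

b = (-3065/132, 307/12, -15/11)
c = (0, 3/11, 19/4)
Ac = (0, 0, 21/44)
Σ b_i: (-3065/132)·1 + 307/12·1 + (-15/11)·1 = 1 ✓
b·c: 307/12·3/11 + (-15/11)·19/4 = 1/2 ✓
b·c²: 307/12·9/121 + (-15/11)·361/16 = -55881/1936 ≠ 1/3 ⇒ order 2.
b·Ac: (-15/11)·21/44 = -315/484 ≠ 1/6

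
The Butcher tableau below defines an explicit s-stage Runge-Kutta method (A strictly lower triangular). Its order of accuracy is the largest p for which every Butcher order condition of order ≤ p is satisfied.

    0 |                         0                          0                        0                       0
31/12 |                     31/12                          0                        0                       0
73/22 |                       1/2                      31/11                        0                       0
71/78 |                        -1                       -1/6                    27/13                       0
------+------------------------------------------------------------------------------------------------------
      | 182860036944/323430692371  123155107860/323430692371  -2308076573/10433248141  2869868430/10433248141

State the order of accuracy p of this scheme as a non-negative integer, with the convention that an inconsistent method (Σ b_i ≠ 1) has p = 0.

3

b = (182860036944/323430692371, 123155107860/323430692371, -2308076573/10433248141, 2869868430/10433248141)
c = (0, 31/12, 73/22, 71/78)
Ac = (0, 0, 961/132, 66523/10296)
Σ b_i: 182860036944/323430692371·1 + 123155107860/323430692371·1 + (-2308076573/10433248141)·1 + 2869868430/10433248141·1 = 1 ✓
b·c: 123155107860/323430692371·31/12 + (-2308076573/10433248141)·73/22 + 2869868430/10433248141·71/78 = 1/2 ✓
b·c²: 123155107860/323430692371·961/144 + (-2308076573/10433248141)·5329/484 + 2869868430/10433248141·5041/6084 = 1/3 ✓
b·Ac: (-2308076573/10433248141)·961/132 + 2869868430/10433248141·66523/10296 = 1/6 ✓
b·c³: 123155107860/323430692371·29791/1728 + (-2308076573/10433248141)·389017/10648 + 2869868430/10433248141·357911/474552 = -281465045452069/214841445719472 ≠ 1/4 ⇒ order 3.
b·(c∘Ac): (-2308076573/10433248141)·70153/2904 + 2869868430/10433248141·4723133/803088 = -77757490437/20866496282 ≠ 1/8
b·Ac²: (-2308076573/10433248141)·29791/1584 + 2869868430/10433248141·29567075/1359072 = 15068539060691/8263132527672 ≠ 1/12
b·A²c: 2869868430/10433248141·8649/572 = 86788433745/20866496282 ≠ 1/24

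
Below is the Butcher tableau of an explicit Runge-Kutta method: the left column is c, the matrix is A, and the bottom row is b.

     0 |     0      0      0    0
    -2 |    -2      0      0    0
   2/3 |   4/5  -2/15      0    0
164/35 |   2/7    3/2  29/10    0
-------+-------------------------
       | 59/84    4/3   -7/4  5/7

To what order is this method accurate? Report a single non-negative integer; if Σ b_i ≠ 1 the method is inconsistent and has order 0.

1

b = (59/84, 4/3, -7/4, 5/7)
c = (0, -2, 2/3, 164/35)
Ac = (0, 0, 4/15, -16/15)
Σ b_i: 59/84·1 + 4/3·1 + (-7/4)·1 + 5/7·1 = 1 ✓
b·c: 4/3·(-2) + (-7/4)·2/3 + 5/7·164/35 = -143/294 ≠ 1/2 ⇒ order 1.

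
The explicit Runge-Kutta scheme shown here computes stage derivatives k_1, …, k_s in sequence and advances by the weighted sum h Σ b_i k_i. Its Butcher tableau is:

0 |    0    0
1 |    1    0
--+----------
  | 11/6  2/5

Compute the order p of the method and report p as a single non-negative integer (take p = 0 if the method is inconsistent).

0

b = (11/6, 2/5)
c = (0, 1)
Σ b_i: 11/6·1 + 2/5·1 = 67/30 ≠ 1 ⇒ order 0.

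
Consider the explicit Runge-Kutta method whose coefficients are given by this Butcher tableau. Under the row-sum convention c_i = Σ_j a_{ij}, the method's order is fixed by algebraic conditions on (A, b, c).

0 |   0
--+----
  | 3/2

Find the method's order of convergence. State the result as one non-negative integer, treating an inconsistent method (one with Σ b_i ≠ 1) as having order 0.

0

b = (3/2)
c = (0)
Σ b_i: 3/2·1 = 3/2 ≠ 1 ⇒ order 0.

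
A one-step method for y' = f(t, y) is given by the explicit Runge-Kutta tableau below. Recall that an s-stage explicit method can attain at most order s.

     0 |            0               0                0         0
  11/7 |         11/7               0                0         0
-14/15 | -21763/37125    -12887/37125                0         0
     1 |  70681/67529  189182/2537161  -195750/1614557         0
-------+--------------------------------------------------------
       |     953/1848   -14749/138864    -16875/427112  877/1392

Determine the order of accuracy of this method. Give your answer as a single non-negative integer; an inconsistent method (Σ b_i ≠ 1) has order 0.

4

b = (953/1848, -14749/138864, -16875/427112, 877/1392)
c = (0, 11/7, -14/15, 1)
Ac = (0, 0, -1841/3375, 202/877)
Σ b_i: 953/1848·1 + (-14749/138864)·1 + (-16875/427112)·1 + 877/1392·1 = 1 ✓
b·c: (-14749/138864)·11/7 + (-16875/427112)·(-14/15) + 877/1392·1 = 1/2 ✓
b·c²: (-14749/138864)·121/49 + (-16875/427112)·196/225 + 877/1392·1 = 1/3 ✓
b·Ac: (-16875/427112)·(-1841/3375) + 877/1392·202/877 = 1/6 ✓
b·c³: (-14749/138864)·1331/343 + (-16875/427112)·(-2744/3375) + 877/1392·1 = 1/4 ✓
b·(c∘Ac): (-16875/427112)·25774/50625 + 877/1392·202/877 = 1/8 ✓
b·Ac²: (-16875/427112)·(-2893/3375) + 877/1392·482/6139 = 1/12 ✓
b·A²c: 877/1392·58/877 = 1/24 ✓; 4 stages ⇒ order 4.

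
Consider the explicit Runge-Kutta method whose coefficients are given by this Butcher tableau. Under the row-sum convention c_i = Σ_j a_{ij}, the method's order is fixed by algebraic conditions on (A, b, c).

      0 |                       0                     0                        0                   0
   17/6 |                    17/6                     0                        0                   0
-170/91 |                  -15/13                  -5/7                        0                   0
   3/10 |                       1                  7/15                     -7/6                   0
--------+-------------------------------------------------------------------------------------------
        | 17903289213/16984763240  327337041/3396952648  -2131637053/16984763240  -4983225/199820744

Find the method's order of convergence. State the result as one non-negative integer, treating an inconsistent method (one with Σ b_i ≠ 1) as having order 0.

b = (17903289213/16984763240, 327337041/3396952648, -2131637053/16984763240, -4983225/199820744)
c = (0, 17/6, -170/91, 3/10)
Ac = (0, 0, -85/42, 4097/1170)
Σ b_i: 17903289213/16984763240·1 + 327337041/3396952648·1 + (-2131637053/16984763240)·1 + (-4983225/199820744)·1 = 1 ✓
b·c: 327337041/3396952648·17/6 + (-2131637053/16984763240)·(-170/91) + (-4983225/199820744)·3/10 = 1/2 ✓
b·c²: 327337041/3396952648·289/36 + (-2131637053/16984763240)·28900/8281 + (-4983225/199820744)·9/100 = 1/3 ✓
b·Ac: (-2131637053/16984763240)·(-85/42) + (-4983225/199820744)·4097/1170 = 1/6 ✓
b·c³: 327337041/3396952648·4913/216 + (-2131637053/16984763240)·(-4913000/753571) + (-4983225/199820744)·27/1000 = 378837884819/125887068720 ≠ 1/4 ⇒ order 3.
b·(c∘Ac): (-2131637053/16984763240)·7225/1911 + (-4983225/199820744)·4097/3900 = -1200584761/2397848928 ≠ 1/8
b·Ac²: (-2131637053/16984763240)·(-1445/252) + (-4983225/199820744)·(-207791/638820) = 238200943859/327306378672 ≠ 1/12
b·A²c: (-4983225/199820744)·85/36 = -141191375/2397848928 ≠ 1/24

3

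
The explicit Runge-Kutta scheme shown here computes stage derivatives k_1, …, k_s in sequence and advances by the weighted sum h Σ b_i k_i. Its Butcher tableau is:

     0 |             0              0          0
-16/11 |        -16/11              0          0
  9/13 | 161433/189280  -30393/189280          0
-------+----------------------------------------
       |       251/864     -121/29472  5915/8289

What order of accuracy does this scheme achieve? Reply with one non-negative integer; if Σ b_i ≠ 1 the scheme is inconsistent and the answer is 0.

b = (251/864, -121/29472, 5915/8289)
c = (0, -16/11, 9/13)
Ac = (0, 0, 2763/11830)
Σ b_i: 251/864·1 + (-121/29472)·1 + 5915/8289·1 = 1 ✓
b·c: (-121/29472)·(-16/11) + 5915/8289·9/13 = 1/2 ✓
b·c²: (-121/29472)·256/121 + 5915/8289·81/169 = 1/3 ✓
b·Ac: 5915/8289·2763/11830 = 1/6 ✓; 3 stages ⇒ order 3.

3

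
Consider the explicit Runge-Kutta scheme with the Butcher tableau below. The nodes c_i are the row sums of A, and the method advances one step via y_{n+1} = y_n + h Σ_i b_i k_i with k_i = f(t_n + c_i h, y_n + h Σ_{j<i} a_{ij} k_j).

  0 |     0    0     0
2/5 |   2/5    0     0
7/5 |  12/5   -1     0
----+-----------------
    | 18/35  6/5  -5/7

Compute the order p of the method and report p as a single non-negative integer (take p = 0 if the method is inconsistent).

b = (18/35, 6/5, -5/7)
c = (0, 2/5, 7/5)
Ac = (0, 0, -2/5)
Σ b_i: 18/35·1 + 6/5·1 + (-5/7)·1 = 1 ✓
b·c: 6/5·2/5 + (-5/7)·7/5 = -13/25 ≠ 1/2 ⇒ order 1.

1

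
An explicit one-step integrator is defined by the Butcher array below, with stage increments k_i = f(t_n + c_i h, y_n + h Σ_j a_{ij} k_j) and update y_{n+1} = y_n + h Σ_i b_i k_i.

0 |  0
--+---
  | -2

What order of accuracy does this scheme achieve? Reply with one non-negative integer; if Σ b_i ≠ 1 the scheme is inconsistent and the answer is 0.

b = (-2)
c = (0)
Σ b_i: (-2)·1 = -2 ≠ 1 ⇒ order 0.

0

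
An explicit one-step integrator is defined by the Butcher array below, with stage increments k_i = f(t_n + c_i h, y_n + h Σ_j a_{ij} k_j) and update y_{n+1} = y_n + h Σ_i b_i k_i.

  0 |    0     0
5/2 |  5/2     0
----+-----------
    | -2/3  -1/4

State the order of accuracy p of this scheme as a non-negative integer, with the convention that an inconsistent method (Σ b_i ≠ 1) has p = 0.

0

b = (-2/3, -1/4)
c = (0, 5/2)
Σ b_i: (-2/3)·1 + (-1/4)·1 = -11/12 ≠ 1 ⇒ order 0.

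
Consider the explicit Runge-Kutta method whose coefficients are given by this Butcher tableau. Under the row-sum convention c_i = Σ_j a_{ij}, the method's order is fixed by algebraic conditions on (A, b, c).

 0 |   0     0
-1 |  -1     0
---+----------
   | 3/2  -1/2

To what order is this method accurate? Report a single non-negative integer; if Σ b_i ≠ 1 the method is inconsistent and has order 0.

b = (3/2, -1/2)
c = (0, -1)
Σ b_i: 3/2·1 + (-1/2)·1 = 1 ✓
b·c: (-1/2)·(-1) = 1/2 ✓; 2 stages ⇒ order 2.

2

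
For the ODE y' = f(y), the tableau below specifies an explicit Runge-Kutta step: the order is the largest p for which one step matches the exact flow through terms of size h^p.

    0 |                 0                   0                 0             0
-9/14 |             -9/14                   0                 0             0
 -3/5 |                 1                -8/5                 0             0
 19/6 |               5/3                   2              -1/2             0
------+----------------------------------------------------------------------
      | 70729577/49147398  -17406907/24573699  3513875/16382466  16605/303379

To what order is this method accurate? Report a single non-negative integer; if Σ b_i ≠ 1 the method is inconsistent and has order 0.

3

b = (70729577/49147398, -17406907/24573699, 3513875/16382466, 16605/303379)
c = (0, -9/14, -3/5, 19/6)
Ac = (0, 0, 36/35, -69/70)
Σ b_i: 70729577/49147398·1 + (-17406907/24573699)·1 + 3513875/16382466·1 + 16605/303379·1 = 1 ✓
b·c: (-17406907/24573699)·(-9/14) + 3513875/16382466·(-3/5) + 16605/303379·19/6 = 1/2 ✓
b·c²: (-17406907/24573699)·81/196 + 3513875/16382466·9/25 + 16605/303379·361/36 = 1/3 ✓
b·Ac: 3513875/16382466·36/35 + 16605/303379·(-69/70) = 1/6 ✓
b·c³: (-17406907/24573699)·(-729/2744) + 3513875/16382466·(-27/125) + 16605/303379·6859/216 = 2281291/1213516 ≠ 1/4 ⇒ order 3.
b·(c∘Ac): 3513875/16382466·(-108/175) + 16605/303379·(-437/140) = -2575717/8494612 ≠ 1/8
b·Ac²: 3513875/16382466·(-162/245) + 16605/303379·792/1225 = -161457/1516895 ≠ 1/12
b·A²c: 16605/303379·(-18/35) = -59778/2123653 ≠ 1/24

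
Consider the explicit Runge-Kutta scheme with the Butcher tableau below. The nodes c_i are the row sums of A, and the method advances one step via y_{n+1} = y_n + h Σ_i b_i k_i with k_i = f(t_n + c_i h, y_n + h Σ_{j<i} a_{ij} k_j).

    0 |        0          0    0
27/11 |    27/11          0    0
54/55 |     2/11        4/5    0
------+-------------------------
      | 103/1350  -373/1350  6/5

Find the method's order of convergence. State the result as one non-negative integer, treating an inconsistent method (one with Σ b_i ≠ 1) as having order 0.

b = (103/1350, -373/1350, 6/5)
c = (0, 27/11, 54/55)
Ac = (0, 0, 108/55)
Σ b_i: 103/1350·1 + (-373/1350)·1 + 6/5·1 = 1 ✓
b·c: (-373/1350)·27/11 + 6/5·54/55 = 1/2 ✓
b·c²: (-373/1350)·729/121 + 6/5·2916/3025 = -15363/30250 ≠ 1/3 ⇒ order 2.
b·Ac: 6/5·108/55 = 648/275 ≠ 1/6

2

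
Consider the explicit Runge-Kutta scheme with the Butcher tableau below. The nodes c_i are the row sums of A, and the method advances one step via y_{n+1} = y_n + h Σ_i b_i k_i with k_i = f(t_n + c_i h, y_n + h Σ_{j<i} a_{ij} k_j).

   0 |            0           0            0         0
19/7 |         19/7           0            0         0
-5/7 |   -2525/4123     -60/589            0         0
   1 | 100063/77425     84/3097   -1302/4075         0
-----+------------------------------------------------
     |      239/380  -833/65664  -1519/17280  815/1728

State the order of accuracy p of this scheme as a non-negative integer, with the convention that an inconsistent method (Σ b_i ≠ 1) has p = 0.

b = (239/380, -833/65664, -1519/17280, 815/1728)
c = (0, 19/7, -5/7, 1)
Ac = (0, 0, -60/217, 246/815)
Σ b_i: 239/380·1 + (-833/65664)·1 + (-1519/17280)·1 + 815/1728·1 = 1 ✓
b·c: (-833/65664)·19/7 + (-1519/17280)·(-5/7) + 815/1728·1 = 1/2 ✓
b·c²: (-833/65664)·361/49 + (-1519/17280)·25/49 + 815/1728·1 = 1/3 ✓
b·Ac: (-1519/17280)·(-60/217) + 815/1728·246/815 = 1/6 ✓
b·c³: (-833/65664)·6859/343 + (-1519/17280)·(-125/343) + 815/1728·1 = 1/4 ✓
b·(c∘Ac): (-1519/17280)·300/1519 + 815/1728·246/815 = 1/8 ✓
b·Ac²: (-1519/17280)·(-1140/1519) + 815/1728·6/163 = 1/12 ✓
b·A²c: 815/1728·72/815 = 1/24 ✓; 4 stages ⇒ order 4.

4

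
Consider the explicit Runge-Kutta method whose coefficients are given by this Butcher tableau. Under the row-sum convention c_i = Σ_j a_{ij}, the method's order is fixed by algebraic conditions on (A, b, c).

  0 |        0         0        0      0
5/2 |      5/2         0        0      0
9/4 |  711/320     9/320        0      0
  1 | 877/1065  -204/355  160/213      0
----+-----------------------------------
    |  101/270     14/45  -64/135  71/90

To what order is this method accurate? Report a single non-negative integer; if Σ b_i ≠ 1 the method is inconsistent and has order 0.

4

b = (101/270, 14/45, -64/135, 71/90)
c = (0, 5/2, 9/4, 1)
Ac = (0, 0, 9/128, 18/71)
Σ b_i: 101/270·1 + 14/45·1 + (-64/135)·1 + 71/90·1 = 1 ✓
b·c: 14/45·5/2 + (-64/135)·9/4 + 71/90·1 = 1/2 ✓
b·c²: 14/45·25/4 + (-64/135)·81/16 + 71/90·1 = 1/3 ✓
b·Ac: (-64/135)·9/128 + 71/90·18/71 = 1/6 ✓
b·c³: 14/45·125/8 + (-64/135)·729/64 + 71/90·1 = 1/4 ✓
b·(c∘Ac): (-64/135)·81/512 + 71/90·18/71 = 1/8 ✓
b·Ac²: (-64/135)·45/256 + 71/90·15/71 = 1/12 ✓
b·A²c: 71/90·15/284 = 1/24 ✓; 4 stages ⇒ order 4.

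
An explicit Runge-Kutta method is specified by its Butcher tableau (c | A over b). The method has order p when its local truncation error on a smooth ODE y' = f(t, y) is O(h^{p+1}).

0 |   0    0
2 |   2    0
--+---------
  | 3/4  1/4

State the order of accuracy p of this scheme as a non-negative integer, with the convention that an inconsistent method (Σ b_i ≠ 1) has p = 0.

2

b = (3/4, 1/4)
c = (0, 2)
Σ b_i: 3/4·1 + 1/4·1 = 1 ✓
b·c: 1/4·2 = 1/2 ✓; 2 stages ⇒ order 2.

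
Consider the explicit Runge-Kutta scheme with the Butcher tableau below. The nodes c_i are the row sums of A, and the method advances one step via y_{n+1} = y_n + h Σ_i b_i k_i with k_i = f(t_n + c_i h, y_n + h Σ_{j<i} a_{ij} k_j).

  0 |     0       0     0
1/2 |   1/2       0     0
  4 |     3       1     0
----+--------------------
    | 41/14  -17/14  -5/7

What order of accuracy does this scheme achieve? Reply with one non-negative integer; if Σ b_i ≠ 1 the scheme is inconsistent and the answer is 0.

b = (41/14, -17/14, -5/7)
c = (0, 1/2, 4)
Ac = (0, 0, 1/2)
Σ b_i: 41/14·1 + (-17/14)·1 + (-5/7)·1 = 1 ✓
b·c: (-17/14)·1/2 + (-5/7)·4 = -97/28 ≠ 1/2 ⇒ order 1.

1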